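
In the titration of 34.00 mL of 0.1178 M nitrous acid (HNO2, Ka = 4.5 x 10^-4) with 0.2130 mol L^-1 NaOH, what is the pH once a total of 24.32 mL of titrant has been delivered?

n(acid) = 0.1178 x 0.03400 = 0.004005 mol; n(NaOH) added = 0.2130 x 0.02432 = 0.005180 mol.
Base is in excess by 0.005180 - 0.004005 = 0.001175 mol in a total volume of 0.05832 L.
[OH^-] = 0.001175/0.05832 = 0.02015 M, so pOH = 1.70 and pH = 14.00 - 1.70 = 12.30.

12.30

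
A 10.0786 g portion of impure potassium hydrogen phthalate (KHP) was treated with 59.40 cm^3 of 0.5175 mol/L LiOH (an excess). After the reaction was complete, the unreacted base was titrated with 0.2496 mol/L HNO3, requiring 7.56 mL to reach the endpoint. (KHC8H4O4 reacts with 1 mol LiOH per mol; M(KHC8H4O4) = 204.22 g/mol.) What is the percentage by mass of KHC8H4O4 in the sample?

Total n(LiOH) added = 0.5175 x 0.05940 = 0.03074 mol.
n(HNO3) used = 0.2496 x 0.007560 = 0.001887 mol, which equals the excess n(LiOH).
So n(LiOH) consumed by the sample = 0.03074 - 0.001887 = 0.02885 mol.
n(KHC8H4O4) = 0.02885 / 1 = 0.02885 mol.
mass KHC8H4O4 = 0.02885 x 204.22 = 5.892 g, so %KHC8H4O4 = 5.892/10.0786 x 100 = 58.5%.

58.5%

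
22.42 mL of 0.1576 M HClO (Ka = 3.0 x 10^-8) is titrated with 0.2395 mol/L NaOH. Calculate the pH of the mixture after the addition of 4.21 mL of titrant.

7.12

Initial n(HClO) = 0.1576 x 0.02242 = 0.003533 mol.
n(NaOH) added = 0.2395 x 0.004210 = 0.001008 mol, converting that many moles of HClO to ClO-.
Remaining n(HClO) = 0.002525 mol; n(ClO-) = 0.001008 mol.
By Henderson-Hasselbalch, pH = pKa + log([A^-]/[HA]) = 7.52 + log(0.001008/0.002525) = 7.52 + (-0.40) = 7.12.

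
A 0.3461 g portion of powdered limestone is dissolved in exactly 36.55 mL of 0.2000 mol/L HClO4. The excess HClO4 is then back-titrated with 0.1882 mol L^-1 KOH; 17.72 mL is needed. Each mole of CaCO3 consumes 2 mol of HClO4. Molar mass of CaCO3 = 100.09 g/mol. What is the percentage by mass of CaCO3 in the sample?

57.5%

Total n(HClO4) added = 0.2000 x 0.03655 = 0.007310 mol.
n(KOH) used = 0.1882 x 0.01772 = 0.003335 mol, which equals the excess n(HClO4).
So n(HClO4) consumed by the sample = 0.007310 - 0.003335 = 0.003975 mol.
n(CaCO3) = 0.003975 / 2 = 0.001988 mol.
mass CaCO3 = 0.001988 x 100.09 = 0.1989 g, so %CaCO3 = 0.1989/0.3461 x 100 = 57.5%.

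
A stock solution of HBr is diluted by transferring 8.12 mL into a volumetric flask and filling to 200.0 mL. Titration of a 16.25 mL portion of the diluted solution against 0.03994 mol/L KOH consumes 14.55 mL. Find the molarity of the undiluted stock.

0.881 M

n(KOH) = 0.03994 x 0.01455 = 0.0005811 mol.
n(HBr) in the aliquot = 0.0005811 mol.
[diluted HBr] = 0.0005811 / 0.01625 = 0.03576 M.
Dilution factor = 200.0/8.120 = 24.63, so [stock] = 0.03576 x 24.63 = 0.881 M.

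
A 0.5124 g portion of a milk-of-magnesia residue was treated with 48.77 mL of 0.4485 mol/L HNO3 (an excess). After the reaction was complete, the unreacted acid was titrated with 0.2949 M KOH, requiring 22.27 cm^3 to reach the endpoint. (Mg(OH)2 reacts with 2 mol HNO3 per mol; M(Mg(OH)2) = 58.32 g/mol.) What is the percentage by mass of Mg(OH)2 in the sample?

87.1%

Total n(HNO3) added = 0.4485 x 0.04877 = 0.02187 mol.
n(KOH) used = 0.2949 x 0.02227 = 0.006567 mol, which equals the excess n(HNO3).
So n(HNO3) consumed by the sample = 0.02187 - 0.006567 = 0.01531 mol.
n(Mg(OH)2) = 0.01531 / 2 = 0.007653 mol.
mass Mg(OH)2 = 0.007653 x 58.32 = 0.4463 g, so %Mg(OH)2 = 0.4463/0.5124 x 100 = 87.1%.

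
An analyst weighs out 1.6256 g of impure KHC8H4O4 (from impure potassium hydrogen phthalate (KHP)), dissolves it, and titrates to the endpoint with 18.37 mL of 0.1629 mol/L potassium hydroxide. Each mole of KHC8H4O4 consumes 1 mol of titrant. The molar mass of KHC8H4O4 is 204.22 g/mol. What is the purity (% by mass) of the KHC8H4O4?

37.6%

n(KOH) = 0.1629 x 0.01837 = 0.002992 mol.
n(KHC8H4O4) = 0.002992 / 1 = 0.002992 mol.
mass of KHC8H4O4 = 0.002992 x 204.22 = 0.6111 g.
% purity = 0.6111 / 1.6256 x 100 = 37.6%.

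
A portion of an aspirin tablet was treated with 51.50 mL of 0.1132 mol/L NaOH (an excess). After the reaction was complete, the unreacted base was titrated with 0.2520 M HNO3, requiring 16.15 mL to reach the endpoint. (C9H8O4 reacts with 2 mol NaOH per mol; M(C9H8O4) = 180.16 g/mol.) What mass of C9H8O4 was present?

Total n(NaOH) added = 0.1132 x 0.05150 = 0.005830 mol.
n(HNO3) used = 0.2520 x 0.01615 = 0.004070 mol, which equals the excess n(NaOH).
So n(NaOH) consumed by the sample = 0.005830 - 0.004070 = 0.001760 mol.
n(C9H8O4) = 0.001760 / 2 = 0.0008800 mol.
mass = 0.0008800 mol x 180.16 g/mol = 0.159 g.

0.159 g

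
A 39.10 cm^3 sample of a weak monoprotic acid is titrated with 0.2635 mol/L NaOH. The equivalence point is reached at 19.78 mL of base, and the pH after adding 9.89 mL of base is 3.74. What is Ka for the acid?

1.8 x 10^-4

9.89 mL is half of the equivalence volume, so this is the half-equivalence point where [HA] = [A^-].
At half-equivalence pH = pKa, so pKa = 3.74.
Ka = 10^(-3.74) = 1.8 x 10^-4.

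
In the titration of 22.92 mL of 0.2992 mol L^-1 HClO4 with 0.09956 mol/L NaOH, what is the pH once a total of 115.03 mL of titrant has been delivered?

n(acid) = 0.2992 x 0.02292 = 0.006858 mol; n(NaOH) added = 0.09956 x 0.1150 = 0.01145 mol.
Base is in excess by 0.01145 - 0.006858 = 0.004595 mol in a total volume of 0.1379 L.
[OH^-] = 0.004595/0.1379 = 0.03331 M, so pOH = 1.48 and pH = 14.00 - 1.48 = 12.52.

12.52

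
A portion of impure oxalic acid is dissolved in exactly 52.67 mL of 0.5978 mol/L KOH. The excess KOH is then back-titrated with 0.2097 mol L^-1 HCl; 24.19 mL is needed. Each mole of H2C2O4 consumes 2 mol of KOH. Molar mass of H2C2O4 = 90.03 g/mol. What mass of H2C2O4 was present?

1.19 g

Total n(KOH) added = 0.5978 x 0.05267 = 0.03149 mol.
n(HCl) used = 0.2097 x 0.02419 = 0.005073 mol, which equals the excess n(KOH).
So n(KOH) consumed by the sample = 0.03149 - 0.005073 = 0.02641 mol.
n(H2C2O4) = 0.02641 / 2 = 0.01321 mol.
mass = 0.01321 mol x 90.03 g/mol = 1.19 g.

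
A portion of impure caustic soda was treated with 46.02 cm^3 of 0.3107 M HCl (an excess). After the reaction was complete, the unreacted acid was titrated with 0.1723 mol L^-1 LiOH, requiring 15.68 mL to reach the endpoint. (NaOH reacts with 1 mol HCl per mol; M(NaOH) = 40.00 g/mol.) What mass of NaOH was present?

0.464 g

Total n(HCl) added = 0.3107 x 0.04602 = 0.01430 mol.
n(LiOH) used = 0.1723 x 0.01568 = 0.002702 mol, which equals the excess n(HCl).
So n(HCl) consumed by the sample = 0.01430 - 0.002702 = 0.01160 mol.
n(NaOH) = 0.01160 / 1 = 0.01160 mol.
mass = 0.01160 mol x 40.00 g/mol = 0.464 g.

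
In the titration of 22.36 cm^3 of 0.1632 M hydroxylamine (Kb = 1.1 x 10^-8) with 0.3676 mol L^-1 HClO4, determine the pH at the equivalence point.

n(NH2OH) = 0.1632 x 0.02236 = 0.003649 mol; V(HClO4) at equivalence = 0.003649/0.3676 = 0.009927 L.
At equivalence the base is fully converted to NH3OH+; total volume = 0.03229 L, so [NH3OH+] = 0.003649/0.03229 = 0.1130 M.
Ka(NH3OH+) = Kw/Kb = 1.0e-14 / 1.1 x 10^-8 = 9.09e-7.
[H^+] = sqrt(Ka x [NH3OH+]) = sqrt(9.09e-7 x 0.1130) = 0.000321 M.
pH = -log(0.000321) = 3.49.

3.49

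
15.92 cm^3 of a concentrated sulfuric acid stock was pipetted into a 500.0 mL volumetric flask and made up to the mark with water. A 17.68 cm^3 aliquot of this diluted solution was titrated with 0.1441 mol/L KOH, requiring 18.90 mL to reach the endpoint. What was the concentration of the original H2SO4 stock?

2.42 M

n(KOH) = 0.1441 x 0.01890 = 0.002723 mol.
n(H2SO4) in the aliquot = 0.002723 x 1/2 = 0.001362 mol.
[diluted H2SO4] = 0.001362 / 0.01768 = 0.07702 M.
Dilution factor = 500.0/15.92 = 31.41, so [stock] = 0.07702 x 31.41 = 2.42 M.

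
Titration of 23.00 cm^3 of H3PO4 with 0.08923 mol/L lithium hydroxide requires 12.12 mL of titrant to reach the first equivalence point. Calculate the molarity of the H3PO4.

n(LiOH) = 0.08923 x 0.01212 = 0.001081 mol.
At the first equivalence point, 1 mol OH^- react per mol H3PO4, so n(H3PO4) = 0.001081 / 1 = 0.001081 mol.
[H3PO4] = 0.001081 / 0.02300 L = 0.0470 M.

0.0470 M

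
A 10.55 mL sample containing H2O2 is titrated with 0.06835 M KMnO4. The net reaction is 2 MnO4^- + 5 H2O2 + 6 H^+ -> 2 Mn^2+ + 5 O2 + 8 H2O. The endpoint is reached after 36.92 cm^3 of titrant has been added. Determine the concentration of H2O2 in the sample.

0.598 M

n(KMnO4) = 0.06835 x 0.03692 = 0.002523 mol.
From the balanced equation, 2 mol KMnO4 reacts with 5 mol H2O2, so n(H2O2) = 0.002523 x 5/2 = 0.006309 mol.
[H2O2] = 0.006309 / 0.01055 L = 0.598 M.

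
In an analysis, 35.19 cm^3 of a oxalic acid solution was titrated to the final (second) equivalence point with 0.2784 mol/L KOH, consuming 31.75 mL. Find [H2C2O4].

n(KOH) = 0.2784 x 0.03175 = 0.008839 mol.
At the final (second) equivalence point, 2 mol OH^- react per mol H2C2O4, so n(H2C2O4) = 0.008839 / 2 = 0.004420 mol.
[H2C2O4] = 0.004420 / 0.03519 L = 0.126 M.

0.126 M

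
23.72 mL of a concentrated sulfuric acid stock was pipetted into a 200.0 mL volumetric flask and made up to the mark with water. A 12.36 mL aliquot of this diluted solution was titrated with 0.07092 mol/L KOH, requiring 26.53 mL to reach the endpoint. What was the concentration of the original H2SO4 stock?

n(KOH) = 0.07092 x 0.02653 = 0.001882 mol.
n(H2SO4) in the aliquot = 0.001882 x 1/2 = 0.0009408 mol.
[diluted H2SO4] = 0.0009408 / 0.01236 = 0.07611 M.
Dilution factor = 200.0/23.72 = 8.432, so [stock] = 0.07611 x 8.432 = 0.642 M.

0.642 M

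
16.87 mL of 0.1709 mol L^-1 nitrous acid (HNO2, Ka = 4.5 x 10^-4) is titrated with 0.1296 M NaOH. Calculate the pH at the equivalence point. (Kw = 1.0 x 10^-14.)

n(HNO2) = 0.1709 x 0.01687 = 0.002883 mol; V(NaOH) at equivalence = 0.002883/0.1296 = 0.02225 L.
At equivalence all the acid is converted to NO2-; total volume = 0.01687 + 0.02225 = 0.03912 L, so [NO2-] = 0.002883/0.03912 = 0.07371 M.
Kb = Kw/Ka = 1.0e-14 / 4.5 x 10^-4 = 2.22e-11.
[OH^-] = sqrt(Kb x [NO2-]) = sqrt(2.22e-11 x 0.07371) = 1.28e-6 M.
pOH = 5.89, so pH = 14.00 - 5.89 = 8.11.

8.11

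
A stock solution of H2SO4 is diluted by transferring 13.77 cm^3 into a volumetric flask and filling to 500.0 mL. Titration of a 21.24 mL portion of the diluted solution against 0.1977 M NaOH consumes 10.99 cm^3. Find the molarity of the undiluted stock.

1.86 M

n(NaOH) = 0.1977 x 0.01099 = 0.002173 mol.
n(H2SO4) in the aliquot = 0.002173 x 1/2 = 0.001086 mol.
[diluted H2SO4] = 0.001086 / 0.02124 = 0.05115 M.
Dilution factor = 500.0/13.77 = 36.31, so [stock] = 0.05115 x 36.31 = 1.86 M.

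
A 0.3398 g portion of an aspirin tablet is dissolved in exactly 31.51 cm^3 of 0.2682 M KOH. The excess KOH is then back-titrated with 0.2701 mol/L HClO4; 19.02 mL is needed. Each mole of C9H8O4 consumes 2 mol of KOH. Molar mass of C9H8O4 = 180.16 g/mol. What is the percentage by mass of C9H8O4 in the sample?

87.8%

Total n(KOH) added = 0.2682 x 0.03151 = 0.008451 mol.
n(HClO4) used = 0.2701 x 0.01902 = 0.005137 mol, which equals the excess n(KOH).
So n(KOH) consumed by the sample = 0.008451 - 0.005137 = 0.003314 mol.
n(C9H8O4) = 0.003314 / 2 = 0.001657 mol.
mass C9H8O4 = 0.001657 x 180.16 = 0.2985 g, so %C9H8O4 = 0.2985/0.3398 x 100 = 87.8%.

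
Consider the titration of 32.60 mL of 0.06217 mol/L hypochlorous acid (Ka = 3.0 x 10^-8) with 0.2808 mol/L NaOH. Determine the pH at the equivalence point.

n(HClO) = 0.06217 x 0.03260 = 0.002027 mol; V(NaOH) at equivalence = 0.002027/0.2808 = 0.007218 L.
At equivalence all the acid is converted to ClO-; total volume = 0.03260 + 0.007218 = 0.03982 L, so [ClO-] = 0.002027/0.03982 = 0.05090 M.
Kb = Kw/Ka = 1.0e-14 / 3.0 x 10^-8 = 3.33e-7.
[OH^-] = sqrt(Kb x [ClO-]) = sqrt(3.33e-7 x 0.05090) = 0.000130 M.
pOH = 3.89, so pH = 14.00 - 3.89 = 10.11.

10.11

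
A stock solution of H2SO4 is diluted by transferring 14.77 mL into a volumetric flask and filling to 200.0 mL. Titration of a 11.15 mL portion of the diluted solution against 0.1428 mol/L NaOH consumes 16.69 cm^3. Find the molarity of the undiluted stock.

1.45 M

n(NaOH) = 0.1428 x 0.01669 = 0.002383 mol.
n(H2SO4) in the aliquot = 0.002383 x 1/2 = 0.001192 mol.
[diluted H2SO4] = 0.001192 / 0.01115 = 0.1069 M.
Dilution factor = 200.0/14.77 = 13.54, so [stock] = 0.1069 x 13.54 = 1.45 M.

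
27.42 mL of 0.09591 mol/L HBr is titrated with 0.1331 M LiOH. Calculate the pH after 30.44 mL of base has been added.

n(acid) = 0.09591 x 0.02742 = 0.002630 mol; n(LiOH) added = 0.1331 x 0.03044 = 0.004052 mol.
Base is in excess by 0.004052 - 0.002630 = 0.001422 mol in a total volume of 0.05786 L.
[OH^-] = 0.001422/0.05786 = 0.02457 M, so pOH = 1.61 and pH = 14.00 - 1.61 = 12.39.

12.39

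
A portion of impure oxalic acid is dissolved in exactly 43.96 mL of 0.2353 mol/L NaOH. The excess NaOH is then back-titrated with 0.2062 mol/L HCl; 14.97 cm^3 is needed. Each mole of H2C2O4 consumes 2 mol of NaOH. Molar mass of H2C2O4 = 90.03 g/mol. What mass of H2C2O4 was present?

Total n(NaOH) added = 0.2353 x 0.04396 = 0.01034 mol.
n(HCl) used = 0.2062 x 0.01497 = 0.003087 mol, which equals the excess n(NaOH).
So n(NaOH) consumed by the sample = 0.01034 - 0.003087 = 0.007257 mol.
n(H2C2O4) = 0.007257 / 2 = 0.003628 mol.
mass = 0.003628 mol x 90.03 g/mol = 0.327 g.

0.327 g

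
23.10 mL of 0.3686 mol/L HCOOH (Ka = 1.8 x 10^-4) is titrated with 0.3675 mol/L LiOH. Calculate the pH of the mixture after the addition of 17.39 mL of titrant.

Initial n(HCOOH) = 0.3686 x 0.02310 = 0.008515 mol.
n(LiOH) added = 0.3675 x 0.01739 = 0.006391 mol, converting that many moles of HCOOH to HCOO-.
Remaining n(HCOOH) = 0.002124 mol; n(HCOO-) = 0.006391 mol.
By Henderson-Hasselbalch, pH = pKa + log([A^-]/[HA]) = 3.74 + log(0.006391/0.002124) = 3.74 + (+0.48) = 4.22.

4.22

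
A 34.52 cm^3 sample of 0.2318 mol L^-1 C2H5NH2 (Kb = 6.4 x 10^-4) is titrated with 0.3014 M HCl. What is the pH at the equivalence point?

5.84

n(C2H5NH2) = 0.2318 x 0.03452 = 0.008002 mol; V(HCl) at equivalence = 0.008002/0.3014 = 0.02655 L.
At equivalence the base is fully converted to C2H5NH3+; total volume = 0.06107 L, so [C2H5NH3+] = 0.008002/0.06107 = 0.1310 M.
Ka(C2H5NH3+) = Kw/Kb = 1.0e-14 / 6.4 x 10^-4 = 1.56e-11.
[H^+] = sqrt(Ka x [C2H5NH3+]) = sqrt(1.56e-11 x 0.1310) = 1.43e-6 M.
pH = -log(1.43e-6) = 5.84.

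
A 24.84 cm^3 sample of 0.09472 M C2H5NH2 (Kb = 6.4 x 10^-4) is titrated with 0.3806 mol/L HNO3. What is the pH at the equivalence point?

5.96

n(C2H5NH2) = 0.09472 x 0.02484 = 0.002353 mol; V(HNO3) at equivalence = 0.002353/0.3806 = 0.006182 L.
At equivalence the base is fully converted to C2H5NH3+; total volume = 0.03102 L, so [C2H5NH3+] = 0.002353/0.03102 = 0.07584 M.
Ka(C2H5NH3+) = Kw/Kb = 1.0e-14 / 6.4 x 10^-4 = 1.56e-11.
[H^+] = sqrt(Ka x [C2H5NH3+]) = sqrt(1.56e-11 x 0.07584) = 1.09e-6 M.
pH = -log(1.09e-6) = 5.96.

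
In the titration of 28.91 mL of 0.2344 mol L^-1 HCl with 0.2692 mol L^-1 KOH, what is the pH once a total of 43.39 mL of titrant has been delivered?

n(acid) = 0.2344 x 0.02891 = 0.006777 mol; n(KOH) added = 0.2692 x 0.04339 = 0.01168 mol.
Base is in excess by 0.01168 - 0.006777 = 0.004904 mol in a total volume of 0.07230 L.
[OH^-] = 0.004904/0.07230 = 0.06783 M, so pOH = 1.17 and pH = 14.00 - 1.17 = 12.83.

12.83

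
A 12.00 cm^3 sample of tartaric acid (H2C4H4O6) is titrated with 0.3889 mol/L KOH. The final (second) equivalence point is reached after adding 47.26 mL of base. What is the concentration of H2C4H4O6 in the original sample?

n(KOH) = 0.3889 x 0.04726 = 0.01838 mol.
At the final (second) equivalence point, 2 mol OH^- react per mol H2C4H4O6, so n(H2C4H4O6) = 0.01838 / 2 = 0.009190 mol.
[H2C4H4O6] = 0.009190 / 0.01200 L = 0.766 M.

0.766 M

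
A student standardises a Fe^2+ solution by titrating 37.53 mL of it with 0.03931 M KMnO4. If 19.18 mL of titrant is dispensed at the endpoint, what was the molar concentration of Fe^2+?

0.100 M

n(KMnO4) = 0.03931 x 0.01918 = 0.0007540 mol.
From the balanced equation, 1 mol KMnO4 reacts with 5 mol Fe^2+, so n(Fe^2+) = 0.0007540 x 5/1 = 0.003770 mol.
[Fe^2+] = 0.003770 / 0.03753 L = 0.100 M.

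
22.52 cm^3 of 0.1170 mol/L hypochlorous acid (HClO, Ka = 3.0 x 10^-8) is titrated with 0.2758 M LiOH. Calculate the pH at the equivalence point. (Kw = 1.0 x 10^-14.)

n(HClO) = 0.1170 x 0.02252 = 0.002635 mol; V(LiOH) at equivalence = 0.002635/0.2758 = 0.009553 L.
At equivalence all the acid is converted to ClO-; total volume = 0.02252 + 0.009553 = 0.03207 L, so [ClO-] = 0.002635/0.03207 = 0.08215 M.
Kb = Kw/Ka = 1.0e-14 / 3.0 x 10^-8 = 3.33e-7.
[OH^-] = sqrt(Kb x [ClO-]) = sqrt(3.33e-7 x 0.08215) = 0.000165 M.
pOH = 3.78, so pH = 14.00 - 3.78 = 10.22.

10.22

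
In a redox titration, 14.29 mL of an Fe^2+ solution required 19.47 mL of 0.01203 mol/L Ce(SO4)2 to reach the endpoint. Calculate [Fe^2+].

0.0164 M

n(Ce(SO4)2) = 0.01203 x 0.01947 = 0.0002342 mol.
From the balanced equation, 1 mol Ce(SO4)2 reacts with 1 mol Fe^2+, so n(Fe^2+) = 0.0002342 x 1/1 = 0.0002342 mol.
[Fe^2+] = 0.0002342 / 0.01429 L = 0.0164 M.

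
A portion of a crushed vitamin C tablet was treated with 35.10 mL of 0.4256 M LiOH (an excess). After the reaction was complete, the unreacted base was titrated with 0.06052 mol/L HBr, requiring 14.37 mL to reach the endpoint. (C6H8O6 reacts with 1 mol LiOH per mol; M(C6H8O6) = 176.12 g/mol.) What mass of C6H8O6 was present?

2.48 g

Total n(LiOH) added = 0.4256 x 0.03510 = 0.01494 mol.
n(HBr) used = 0.06052 x 0.01437 = 0.0008697 mol, which equals the excess n(LiOH).
So n(LiOH) consumed by the sample = 0.01494 - 0.0008697 = 0.01407 mol.
n(C6H8O6) = 0.01407 / 1 = 0.01407 mol.
mass = 0.01407 mol x 176.12 g/mol = 2.48 g.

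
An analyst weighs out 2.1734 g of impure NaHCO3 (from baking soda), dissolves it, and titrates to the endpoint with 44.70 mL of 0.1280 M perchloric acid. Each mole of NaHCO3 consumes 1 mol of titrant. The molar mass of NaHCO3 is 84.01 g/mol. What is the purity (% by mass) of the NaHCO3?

22.1%

n(HClO4) = 0.1280 x 0.04470 = 0.005722 mol.
n(NaHCO3) = 0.005722 / 1 = 0.005722 mol.
mass of NaHCO3 = 0.005722 x 84.01 = 0.4807 g.
% purity = 0.4807 / 2.1734 x 100 = 22.1%.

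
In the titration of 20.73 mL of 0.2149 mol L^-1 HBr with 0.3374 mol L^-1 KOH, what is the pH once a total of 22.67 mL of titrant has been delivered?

12.87

n(acid) = 0.2149 x 0.02073 = 0.004455 mol; n(KOH) added = 0.3374 x 0.02267 = 0.007649 mol.
Base is in excess by 0.007649 - 0.004455 = 0.003194 mol in a total volume of 0.04340 L.
[OH^-] = 0.003194/0.04340 = 0.07359 M, so pOH = 1.13 and pH = 14.00 - 1.13 = 12.87.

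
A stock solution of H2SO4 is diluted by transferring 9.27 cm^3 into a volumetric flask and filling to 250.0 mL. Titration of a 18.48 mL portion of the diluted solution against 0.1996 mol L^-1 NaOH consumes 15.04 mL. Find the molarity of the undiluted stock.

2.19 M

n(NaOH) = 0.1996 x 0.01504 = 0.003002 mol.
n(H2SO4) in the aliquot = 0.003002 x 1/2 = 0.001501 mol.
[diluted H2SO4] = 0.001501 / 0.01848 = 0.08122 M.
Dilution factor = 250.0/9.270 = 26.97, so [stock] = 0.08122 x 26.97 = 2.19 M.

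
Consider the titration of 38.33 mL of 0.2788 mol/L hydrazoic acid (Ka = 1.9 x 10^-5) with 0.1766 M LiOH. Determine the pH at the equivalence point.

8.88

n(HN3) = 0.2788 x 0.03833 = 0.01069 mol; V(LiOH) at equivalence = 0.01069/0.1766 = 0.06051 L.
At equivalence all the acid is converted to N3-; total volume = 0.03833 + 0.06051 = 0.09884 L, so [N3-] = 0.01069/0.09884 = 0.1081 M.
Kb = Kw/Ka = 1.0e-14 / 1.9 x 10^-5 = 5.26e-10.
[OH^-] = sqrt(Kb x [N3-]) = sqrt(5.26e-10 x 0.1081) = 7.54e-6 M.
pOH = 5.12, so pH = 14.00 - 5.12 = 8.88.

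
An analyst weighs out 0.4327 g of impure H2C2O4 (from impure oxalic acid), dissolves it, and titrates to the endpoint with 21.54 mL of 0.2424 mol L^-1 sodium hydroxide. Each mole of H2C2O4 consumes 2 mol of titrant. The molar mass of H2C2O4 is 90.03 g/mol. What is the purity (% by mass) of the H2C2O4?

n(NaOH) = 0.2424 x 0.02154 = 0.005221 mol.
n(H2C2O4) = 0.005221 / 2 = 0.002611 mol.
mass of H2C2O4 = 0.002611 x 90.03 = 0.2350 g.
% purity = 0.2350 / 0.4327 x 100 = 54.3%.

54.3%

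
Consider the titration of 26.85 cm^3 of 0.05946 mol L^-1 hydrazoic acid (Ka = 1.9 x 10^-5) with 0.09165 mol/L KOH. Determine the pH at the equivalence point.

n(HN3) = 0.05946 x 0.02685 = 0.001597 mol; V(KOH) at equivalence = 0.001597/0.09165 = 0.01742 L.
At equivalence all the acid is converted to N3-; total volume = 0.02685 + 0.01742 = 0.04427 L, so [N3-] = 0.001597/0.04427 = 0.03606 M.
Kb = Kw/Ka = 1.0e-14 / 1.9 x 10^-5 = 5.26e-10.
[OH^-] = sqrt(Kb x [N3-]) = sqrt(5.26e-10 x 0.03606) = 4.36e-6 M.
pOH = 5.36, so pH = 14.00 - 5.36 = 8.64.

8.64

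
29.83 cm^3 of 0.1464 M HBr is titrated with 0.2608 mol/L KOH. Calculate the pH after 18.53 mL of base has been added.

n(acid) = 0.1464 x 0.02983 = 0.004367 mol; n(KOH) added = 0.2608 x 0.01853 = 0.004833 mol.
Base is in excess by 0.004833 - 0.004367 = 0.0004655 mol in a total volume of 0.04836 L.
[OH^-] = 0.0004655/0.04836 = 0.009626 M, so pOH = 2.02 and pH = 14.00 - 2.02 = 11.98.

11.98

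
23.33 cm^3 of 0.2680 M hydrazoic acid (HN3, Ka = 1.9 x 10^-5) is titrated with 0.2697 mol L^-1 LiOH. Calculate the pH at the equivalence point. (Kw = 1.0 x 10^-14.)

8.92

n(HN3) = 0.2680 x 0.02333 = 0.006252 mol; V(LiOH) at equivalence = 0.006252/0.2697 = 0.02318 L.
At equivalence all the acid is converted to N3-; total volume = 0.02333 + 0.02318 = 0.04651 L, so [N3-] = 0.006252/0.04651 = 0.1344 M.
Kb = Kw/Ka = 1.0e-14 / 1.9 x 10^-5 = 5.26e-10.
[OH^-] = sqrt(Kb x [N3-]) = sqrt(5.26e-10 x 0.1344) = 8.41e-6 M.
pOH = 5.08, so pH = 14.00 - 5.08 = 8.92.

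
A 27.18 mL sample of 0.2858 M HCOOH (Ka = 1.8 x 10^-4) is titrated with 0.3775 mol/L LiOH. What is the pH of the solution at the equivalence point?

8.48

n(HCOOH) = 0.2858 x 0.02718 = 0.007768 mol; V(LiOH) at equivalence = 0.007768/0.3775 = 0.02058 L.
At equivalence all the acid is converted to HCOO-; total volume = 0.02718 + 0.02058 = 0.04776 L, so [HCOO-] = 0.007768/0.04776 = 0.1627 M.
Kb = Kw/Ka = 1.0e-14 / 1.8 x 10^-4 = 5.56e-11.
[OH^-] = sqrt(Kb x [HCOO-]) = sqrt(5.56e-11 x 0.1627) = 3.01e-6 M.
pOH = 5.52, so pH = 14.00 - 5.52 = 8.48.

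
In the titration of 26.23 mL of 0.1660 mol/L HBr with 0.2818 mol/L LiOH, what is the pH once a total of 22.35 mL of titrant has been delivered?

12.60

n(acid) = 0.1660 x 0.02623 = 0.004354 mol; n(LiOH) added = 0.2818 x 0.02235 = 0.006298 mol.
Base is in excess by 0.006298 - 0.004354 = 0.001944 mol in a total volume of 0.04858 L.
[OH^-] = 0.001944/0.04858 = 0.04002 M, so pOH = 1.40 and pH = 14.00 - 1.40 = 12.60.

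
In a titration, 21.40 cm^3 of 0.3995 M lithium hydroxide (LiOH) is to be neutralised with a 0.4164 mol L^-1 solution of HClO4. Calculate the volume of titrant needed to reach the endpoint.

n(LiOH) = 0.3995 mol/L x 0.02140 L = 0.008549 mol.
At equivalence n(HClO4) = n(LiOH) = 0.008549 mol.
V(HClO4) = 0.008549 / 0.4164 = 0.02053 L = 20.5 mL.

20.5 mL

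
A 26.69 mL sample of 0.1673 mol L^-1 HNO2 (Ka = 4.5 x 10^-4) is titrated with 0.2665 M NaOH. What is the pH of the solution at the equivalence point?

n(HNO2) = 0.1673 x 0.02669 = 0.004465 mol; V(NaOH) at equivalence = 0.004465/0.2665 = 0.01676 L.
At equivalence all the acid is converted to NO2-; total volume = 0.02669 + 0.01676 = 0.04345 L, so [NO2-] = 0.004465/0.04345 = 0.1028 M.
Kb = Kw/Ka = 1.0e-14 / 4.5 x 10^-4 = 2.22e-11.
[OH^-] = sqrt(Kb x [NO2-]) = sqrt(2.22e-11 x 0.1028) = 1.51e-6 M.
pOH = 5.82, so pH = 14.00 - 5.82 = 8.18.

8.18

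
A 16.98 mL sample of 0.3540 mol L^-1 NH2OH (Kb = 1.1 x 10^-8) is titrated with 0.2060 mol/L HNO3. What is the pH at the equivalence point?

n(NH2OH) = 0.3540 x 0.01698 = 0.006011 mol; V(HNO3) at equivalence = 0.006011/0.2060 = 0.02918 L.
At equivalence the base is fully converted to NH3OH+; total volume = 0.04616 L, so [NH3OH+] = 0.006011/0.04616 = 0.1302 M.
Ka(NH3OH+) = Kw/Kb = 1.0e-14 / 1.1 x 10^-8 = 9.09e-7.
[H^+] = sqrt(Ka x [NH3OH+]) = sqrt(9.09e-7 x 0.1302) = 0.000344 M.
pH = -log(0.000344) = 3.46.

3.46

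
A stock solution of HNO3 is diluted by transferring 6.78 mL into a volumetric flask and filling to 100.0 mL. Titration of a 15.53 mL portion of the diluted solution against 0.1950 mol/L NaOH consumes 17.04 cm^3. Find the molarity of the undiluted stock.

3.16 M

n(NaOH) = 0.1950 x 0.01704 = 0.003323 mol.
n(HNO3) in the aliquot = 0.003323 mol.
[diluted HNO3] = 0.003323 / 0.01553 = 0.2140 M.
Dilution factor = 100.0/6.780 = 14.75, so [stock] = 0.2140 x 14.75 = 3.16 M.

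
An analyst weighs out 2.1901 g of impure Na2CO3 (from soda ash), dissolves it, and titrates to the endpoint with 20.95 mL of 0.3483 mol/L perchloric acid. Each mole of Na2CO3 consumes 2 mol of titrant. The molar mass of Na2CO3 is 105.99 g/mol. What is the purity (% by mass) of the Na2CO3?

n(HClO4) = 0.3483 x 0.02095 = 0.007297 mol.
n(Na2CO3) = 0.007297 / 2 = 0.003648 mol.
mass of Na2CO3 = 0.003648 x 105.99 = 0.3867 g.
% purity = 0.3867 / 2.1901 x 100 = 17.7%.

17.7%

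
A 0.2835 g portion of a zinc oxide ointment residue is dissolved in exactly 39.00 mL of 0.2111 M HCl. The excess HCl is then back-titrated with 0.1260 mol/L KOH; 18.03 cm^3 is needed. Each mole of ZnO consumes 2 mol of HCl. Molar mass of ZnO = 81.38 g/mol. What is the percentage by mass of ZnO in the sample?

85.6%

Total n(HCl) added = 0.2111 x 0.03900 = 0.008233 mol.
n(KOH) used = 0.1260 x 0.01803 = 0.002272 mol, which equals the excess n(HCl).
So n(HCl) consumed by the sample = 0.008233 - 0.002272 = 0.005961 mol.
n(ZnO) = 0.005961 / 2 = 0.002981 mol.
mass ZnO = 0.002981 x 81.38 = 0.2426 g, so %ZnO = 0.2426/0.2835 x 100 = 85.6%.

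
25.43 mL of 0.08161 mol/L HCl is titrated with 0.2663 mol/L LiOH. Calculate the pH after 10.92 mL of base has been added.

12.36

n(acid) = 0.08161 x 0.02543 = 0.002075 mol; n(LiOH) added = 0.2663 x 0.01092 = 0.002908 mol.
Base is in excess by 0.002908 - 0.002075 = 0.0008327 mol in a total volume of 0.03635 L.
[OH^-] = 0.0008327/0.03635 = 0.02291 M, so pOH = 1.64 and pH = 14.00 - 1.64 = 12.36.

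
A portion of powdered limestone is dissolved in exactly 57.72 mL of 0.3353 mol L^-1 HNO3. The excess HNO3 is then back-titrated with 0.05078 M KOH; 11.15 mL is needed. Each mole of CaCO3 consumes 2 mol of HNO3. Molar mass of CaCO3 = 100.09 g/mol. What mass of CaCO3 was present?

0.940 g

Total n(HNO3) added = 0.3353 x 0.05772 = 0.01935 mol.
n(KOH) used = 0.05078 x 0.01115 = 0.0005662 mol, which equals the excess n(HNO3).
So n(HNO3) consumed by the sample = 0.01935 - 0.0005662 = 0.01879 mol.
n(CaCO3) = 0.01879 / 2 = 0.009394 mol.
mass = 0.009394 mol x 100.09 g/mol = 0.940 g.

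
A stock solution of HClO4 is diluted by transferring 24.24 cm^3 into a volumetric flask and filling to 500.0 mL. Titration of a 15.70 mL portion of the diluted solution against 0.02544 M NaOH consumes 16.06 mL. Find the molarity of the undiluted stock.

0.537 M

n(NaOH) = 0.02544 x 0.01606 = 0.0004086 mol.
n(HClO4) in the aliquot = 0.0004086 mol.
[diluted HClO4] = 0.0004086 / 0.01570 = 0.02602 M.
Dilution factor = 500.0/24.24 = 20.63, so [stock] = 0.02602 x 20.63 = 0.537 M.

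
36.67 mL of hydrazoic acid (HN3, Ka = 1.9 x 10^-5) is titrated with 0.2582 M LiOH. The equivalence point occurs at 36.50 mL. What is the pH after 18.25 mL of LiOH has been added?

18.25 mL is exactly half the equivalence volume (36.50/2), i.e. the half-equivalence point.
There, n(HA) = n(A^-), so pH = pKa = -log(1.9 x 10^-5) = 4.72.

4.72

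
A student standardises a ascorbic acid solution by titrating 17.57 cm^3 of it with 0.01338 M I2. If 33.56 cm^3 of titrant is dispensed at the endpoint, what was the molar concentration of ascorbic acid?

0.0256 M

n(I2) = 0.01338 x 0.03356 = 0.0004490 mol.
From the balanced equation, 1 mol I2 reacts with 1 mol ascorbic acid, so n(ascorbic acid) = 0.0004490 x 1/1 = 0.0004490 mol.
[ascorbic acid] = 0.0004490 / 0.01757 L = 0.0256 M.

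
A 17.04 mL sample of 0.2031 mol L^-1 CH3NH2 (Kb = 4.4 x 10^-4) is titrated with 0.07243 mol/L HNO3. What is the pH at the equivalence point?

5.96

n(CH3NH2) = 0.2031 x 0.01704 = 0.003461 mol; V(HNO3) at equivalence = 0.003461/0.07243 = 0.04778 L.
At equivalence the base is fully converted to CH3NH3+; total volume = 0.06482 L, so [CH3NH3+] = 0.003461/0.06482 = 0.05339 M.
Ka(CH3NH3+) = Kw/Kb = 1.0e-14 / 4.4 x 10^-4 = 2.27e-11.
[H^+] = sqrt(Ka x [CH3NH3+]) = sqrt(2.27e-11 x 0.05339) = 1.10e-6 M.
pH = -log(1.10e-6) = 5.96.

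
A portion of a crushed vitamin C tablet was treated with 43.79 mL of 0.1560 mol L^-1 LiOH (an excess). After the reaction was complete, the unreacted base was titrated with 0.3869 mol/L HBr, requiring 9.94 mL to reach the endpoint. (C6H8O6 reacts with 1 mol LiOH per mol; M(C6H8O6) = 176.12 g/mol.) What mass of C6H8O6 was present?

0.526 g

Total n(LiOH) added = 0.1560 x 0.04379 = 0.006831 mol.
n(HBr) used = 0.3869 x 0.009940 = 0.003846 mol, which equals the excess n(LiOH).
So n(LiOH) consumed by the sample = 0.006831 - 0.003846 = 0.002985 mol.
n(C6H8O6) = 0.002985 / 1 = 0.002985 mol.
mass = 0.002985 mol x 176.12 g/mol = 0.526 g.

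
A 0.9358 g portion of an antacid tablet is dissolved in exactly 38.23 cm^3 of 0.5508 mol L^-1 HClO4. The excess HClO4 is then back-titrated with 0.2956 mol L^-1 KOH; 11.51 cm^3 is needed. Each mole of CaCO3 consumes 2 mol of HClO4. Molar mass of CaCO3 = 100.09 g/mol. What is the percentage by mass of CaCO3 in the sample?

Total n(HClO4) added = 0.5508 x 0.03823 = 0.02106 mol.
n(KOH) used = 0.2956 x 0.01151 = 0.003402 mol, which equals the excess n(HClO4).
So n(HClO4) consumed by the sample = 0.02106 - 0.003402 = 0.01765 mol.
n(CaCO3) = 0.01765 / 2 = 0.008827 mol.
mass CaCO3 = 0.008827 x 100.09 = 0.8835 g, so %CaCO3 = 0.8835/0.9358 x 100 = 94.4%.

94.4%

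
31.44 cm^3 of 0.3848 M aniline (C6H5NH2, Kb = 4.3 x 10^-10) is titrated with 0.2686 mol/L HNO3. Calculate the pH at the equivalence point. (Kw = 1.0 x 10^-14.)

2.72

n(C6H5NH2) = 0.3848 x 0.03144 = 0.01210 mol; V(HNO3) at equivalence = 0.01210/0.2686 = 0.04504 L.
At equivalence the base is fully converted to C6H5NH3+; total volume = 0.07648 L, so [C6H5NH3+] = 0.01210/0.07648 = 0.1582 M.
Ka(C6H5NH3+) = Kw/Kb = 1.0e-14 / 4.3 x 10^-10 = 2.33e-5.
[H^+] = sqrt(Ka x [C6H5NH3+]) = sqrt(2.33e-5 x 0.1582) = 0.00192 M.
pH = -log(0.00192) = 2.72.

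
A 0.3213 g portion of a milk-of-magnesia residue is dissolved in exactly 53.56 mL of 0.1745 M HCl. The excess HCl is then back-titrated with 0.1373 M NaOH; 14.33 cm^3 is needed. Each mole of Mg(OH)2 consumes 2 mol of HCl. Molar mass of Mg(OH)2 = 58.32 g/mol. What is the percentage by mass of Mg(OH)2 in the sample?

Total n(HCl) added = 0.1745 x 0.05356 = 0.009346 mol.
n(NaOH) used = 0.1373 x 0.01433 = 0.001968 mol, which equals the excess n(HCl).
So n(HCl) consumed by the sample = 0.009346 - 0.001968 = 0.007379 mol.
n(Mg(OH)2) = 0.007379 / 2 = 0.003689 mol.
mass Mg(OH)2 = 0.003689 x 58.32 = 0.2152 g, so %Mg(OH)2 = 0.2152/0.3213 x 100 = 67.0%.

67.0%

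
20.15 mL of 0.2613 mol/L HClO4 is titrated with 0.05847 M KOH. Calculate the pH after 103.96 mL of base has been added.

11.82

n(acid) = 0.2613 x 0.02015 = 0.005265 mol; n(KOH) added = 0.05847 x 0.1040 = 0.006079 mol.
Base is in excess by 0.006079 - 0.005265 = 0.0008133 mol in a total volume of 0.1241 L.
[OH^-] = 0.0008133/0.1241 = 0.006553 M, so pOH = 2.18 and pH = 14.00 - 2.18 = 11.82.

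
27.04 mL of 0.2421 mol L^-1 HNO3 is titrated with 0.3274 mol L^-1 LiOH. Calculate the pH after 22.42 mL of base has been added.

12.21

n(acid) = 0.2421 x 0.02704 = 0.006546 mol; n(LiOH) added = 0.3274 x 0.02242 = 0.007340 mol.
Base is in excess by 0.007340 - 0.006546 = 0.0007939 mol in a total volume of 0.04946 L.
[OH^-] = 0.0007939/0.04946 = 0.01605 M, so pOH = 1.79 and pH = 14.00 - 1.79 = 12.21.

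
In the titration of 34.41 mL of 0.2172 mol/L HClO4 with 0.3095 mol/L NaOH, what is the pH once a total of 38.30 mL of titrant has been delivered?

n(acid) = 0.2172 x 0.03441 = 0.007474 mol; n(NaOH) added = 0.3095 x 0.03830 = 0.01185 mol.
Base is in excess by 0.01185 - 0.007474 = 0.004380 mol in a total volume of 0.07271 L.
[OH^-] = 0.004380/0.07271 = 0.06024 M, so pOH = 1.22 and pH = 14.00 - 1.22 = 12.78.

12.78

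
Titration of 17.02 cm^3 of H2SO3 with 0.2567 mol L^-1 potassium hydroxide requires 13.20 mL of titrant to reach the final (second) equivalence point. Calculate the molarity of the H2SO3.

0.0995 M

n(KOH) = 0.2567 x 0.01320 = 0.003388 mol.
At the final (second) equivalence point, 2 mol OH^- react per mol H2SO3, so n(H2SO3) = 0.003388 / 2 = 0.001694 mol.
[H2SO3] = 0.001694 / 0.01702 L = 0.0995 M.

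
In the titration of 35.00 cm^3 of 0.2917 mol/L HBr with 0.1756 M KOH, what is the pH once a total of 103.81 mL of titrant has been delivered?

12.76

n(acid) = 0.2917 x 0.03500 = 0.01021 mol; n(KOH) added = 0.1756 x 0.1038 = 0.01823 mol.
Base is in excess by 0.01823 - 0.01021 = 0.008020 mol in a total volume of 0.1388 L.
[OH^-] = 0.008020/0.1388 = 0.05777 M, so pOH = 1.24 and pH = 14.00 - 1.24 = 12.76.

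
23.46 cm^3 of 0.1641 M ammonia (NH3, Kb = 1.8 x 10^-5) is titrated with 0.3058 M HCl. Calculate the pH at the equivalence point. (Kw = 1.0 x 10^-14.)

n(NH3) = 0.1641 x 0.02346 = 0.003850 mol; V(HCl) at equivalence = 0.003850/0.3058 = 0.01259 L.
At equivalence the base is fully converted to NH4+; total volume = 0.03605 L, so [NH4+] = 0.003850/0.03605 = 0.1068 M.
Ka(NH4+) = Kw/Kb = 1.0e-14 / 1.8 x 10^-5 = 5.56e-10.
[H^+] = sqrt(Ka x [NH4+]) = sqrt(5.56e-10 x 0.1068) = 7.70e-6 M.
pH = -log(7.70e-6) = 5.11.

5.11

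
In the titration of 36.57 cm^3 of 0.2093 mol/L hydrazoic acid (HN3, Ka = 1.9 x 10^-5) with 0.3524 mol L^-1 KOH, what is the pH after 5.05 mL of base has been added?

Initial n(HN3) = 0.2093 x 0.03657 = 0.007654 mol.
n(KOH) added = 0.3524 x 0.005050 = 0.001780 mol, converting that many moles of HN3 to N3-.
Remaining n(HN3) = 0.005874 mol; n(N3-) = 0.001780 mol.
By Henderson-Hasselbalch, pH = pKa + log([A^-]/[HA]) = 4.72 + log(0.001780/0.005874) = 4.72 + (-0.52) = 4.20.

4.20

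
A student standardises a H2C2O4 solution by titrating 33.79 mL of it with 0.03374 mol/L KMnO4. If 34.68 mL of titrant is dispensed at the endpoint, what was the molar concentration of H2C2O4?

n(KMnO4) = 0.03374 x 0.03468 = 0.001170 mol.
From the balanced equation, 2 mol KMnO4 reacts with 5 mol H2C2O4, so n(H2C2O4) = 0.001170 x 5/2 = 0.002925 mol.
[H2C2O4] = 0.002925 / 0.03379 L = 0.0866 M.

0.0866 M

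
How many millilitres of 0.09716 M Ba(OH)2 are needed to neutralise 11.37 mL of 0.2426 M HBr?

n(HBr) = 0.2426 mol/L x 0.01137 L = 0.002758 mol.
The neutralisation is 2 HBr : 1 Ba(OH)2, so n(Ba(OH)2) = 0.002758 x 1/2 = 0.001379 mol.
V(Ba(OH)2) = 0.001379 / 0.09716 = 0.01419 L = 14.2 mL.

14.2 mL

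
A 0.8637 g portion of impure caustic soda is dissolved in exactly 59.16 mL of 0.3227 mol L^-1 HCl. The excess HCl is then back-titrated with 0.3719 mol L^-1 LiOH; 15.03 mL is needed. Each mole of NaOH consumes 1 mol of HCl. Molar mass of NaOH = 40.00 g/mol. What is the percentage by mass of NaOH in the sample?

Total n(HCl) added = 0.3227 x 0.05916 = 0.01909 mol.
n(LiOH) used = 0.3719 x 0.01503 = 0.005590 mol, which equals the excess n(HCl).
So n(HCl) consumed by the sample = 0.01909 - 0.005590 = 0.01350 mol.
n(NaOH) = 0.01350 / 1 = 0.01350 mol.
mass NaOH = 0.01350 x 40.00 = 0.5401 g, so %NaOH = 0.5401/0.8637 x 100 = 62.5%.

62.5%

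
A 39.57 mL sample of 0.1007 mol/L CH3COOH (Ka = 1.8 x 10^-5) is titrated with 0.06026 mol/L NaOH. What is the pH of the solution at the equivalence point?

n(CH3COOH) = 0.1007 x 0.03957 = 0.003985 mol; V(NaOH) at equivalence = 0.003985/0.06026 = 0.06613 L.
At equivalence all the acid is converted to CH3COO-; total volume = 0.03957 + 0.06613 = 0.1057 L, so [CH3COO-] = 0.003985/0.1057 = 0.03770 M.
Kb = Kw/Ka = 1.0e-14 / 1.8 x 10^-5 = 5.56e-10.
[OH^-] = sqrt(Kb x [CH3COO-]) = sqrt(5.56e-10 x 0.03770) = 4.58e-6 M.
pOH = 5.34, so pH = 14.00 - 5.34 = 8.66.

8.66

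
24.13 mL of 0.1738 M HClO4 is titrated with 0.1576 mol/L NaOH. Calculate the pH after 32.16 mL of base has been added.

n(acid) = 0.1738 x 0.02413 = 0.004194 mol; n(NaOH) added = 0.1576 x 0.03216 = 0.005068 mol.
Base is in excess by 0.005068 - 0.004194 = 0.0008746 mol in a total volume of 0.05629 L.
[OH^-] = 0.0008746/0.05629 = 0.01554 M, so pOH = 1.81 and pH = 14.00 - 1.81 = 12.19.

12.19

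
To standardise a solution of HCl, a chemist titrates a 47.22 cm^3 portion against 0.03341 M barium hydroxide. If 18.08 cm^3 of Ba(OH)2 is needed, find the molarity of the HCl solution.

0.0256 M

n(Ba(OH)2) delivered = 0.03341 x 0.01808 = 0.0006041 mol.
The reaction is 2 HCl + 1 Ba(OH)2, so n(HCl) = 0.0006041 x 2/1 = 0.001208 mol.
[HCl] = 0.001208 mol / 0.04722 L = 0.0256 M.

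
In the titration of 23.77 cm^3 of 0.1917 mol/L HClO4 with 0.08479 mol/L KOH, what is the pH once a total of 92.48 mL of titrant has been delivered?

12.45

n(acid) = 0.1917 x 0.02377 = 0.004557 mol; n(KOH) added = 0.08479 x 0.09248 = 0.007841 mol.
Base is in excess by 0.007841 - 0.004557 = 0.003285 mol in a total volume of 0.1163 L.
[OH^-] = 0.003285/0.1163 = 0.02826 M, so pOH = 1.55 and pH = 14.00 - 1.55 = 12.45.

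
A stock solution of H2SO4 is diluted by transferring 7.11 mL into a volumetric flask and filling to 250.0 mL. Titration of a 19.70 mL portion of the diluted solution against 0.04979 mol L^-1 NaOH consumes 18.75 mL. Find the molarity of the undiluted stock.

n(NaOH) = 0.04979 x 0.01875 = 0.0009336 mol.
n(H2SO4) in the aliquot = 0.0009336 x 1/2 = 0.0004668 mol.
[diluted H2SO4] = 0.0004668 / 0.01970 = 0.02369 M.
Dilution factor = 250.0/7.110 = 35.16, so [stock] = 0.02369 x 35.16 = 0.833 M.

0.833 M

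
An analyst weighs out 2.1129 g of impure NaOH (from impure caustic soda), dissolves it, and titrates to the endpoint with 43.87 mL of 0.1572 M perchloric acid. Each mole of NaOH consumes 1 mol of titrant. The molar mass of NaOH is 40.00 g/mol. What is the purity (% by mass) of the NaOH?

13.1%

n(HClO4) = 0.1572 x 0.04387 = 0.006896 mol.
n(NaOH) = 0.006896 / 1 = 0.006896 mol.
mass of NaOH = 0.006896 x 40.00 = 0.2759 g.
% purity = 0.2759 / 2.1129 x 100 = 13.1%.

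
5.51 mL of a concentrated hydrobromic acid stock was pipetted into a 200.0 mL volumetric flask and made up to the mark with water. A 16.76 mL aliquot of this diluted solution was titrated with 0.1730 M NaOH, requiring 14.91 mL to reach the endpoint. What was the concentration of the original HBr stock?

n(NaOH) = 0.1730 x 0.01491 = 0.002579 mol.
n(HBr) in the aliquot = 0.002579 mol.
[diluted HBr] = 0.002579 / 0.01676 = 0.1539 M.
Dilution factor = 200.0/5.510 = 36.30, so [stock] = 0.1539 x 36.30 = 5.59 M.

5.59 M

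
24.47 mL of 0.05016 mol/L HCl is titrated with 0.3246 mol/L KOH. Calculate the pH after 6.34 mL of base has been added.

12.43

n(acid) = 0.05016 x 0.02447 = 0.001227 mol; n(KOH) added = 0.3246 x 0.006340 = 0.002058 mol.
Base is in excess by 0.002058 - 0.001227 = 0.0008305 mol in a total volume of 0.03081 L.
[OH^-] = 0.0008305/0.03081 = 0.02696 M, so pOH = 1.57 and pH = 14.00 - 1.57 = 12.43.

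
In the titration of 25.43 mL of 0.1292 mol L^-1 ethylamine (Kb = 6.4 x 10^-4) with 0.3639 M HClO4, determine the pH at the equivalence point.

5.91

n(C2H5NH2) = 0.1292 x 0.02543 = 0.003286 mol; V(HClO4) at equivalence = 0.003286/0.3639 = 0.009029 L.
At equivalence the base is fully converted to C2H5NH3+; total volume = 0.03446 L, so [C2H5NH3+] = 0.003286/0.03446 = 0.09535 M.
Ka(C2H5NH3+) = Kw/Kb = 1.0e-14 / 6.4 x 10^-4 = 1.56e-11.
[H^+] = sqrt(Ka x [C2H5NH3+]) = sqrt(1.56e-11 x 0.09535) = 1.22e-6 M.
pH = -log(1.22e-6) = 5.91.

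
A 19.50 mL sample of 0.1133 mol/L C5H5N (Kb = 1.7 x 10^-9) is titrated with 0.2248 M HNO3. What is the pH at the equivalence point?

n(C5H5N) = 0.1133 x 0.01950 = 0.002209 mol; V(HNO3) at equivalence = 0.002209/0.2248 = 0.009828 L.
At equivalence the base is fully converted to C5H5NH+; total volume = 0.02933 L, so [C5H5NH+] = 0.002209/0.02933 = 0.07533 M.
Ka(C5H5NH+) = Kw/Kb = 1.0e-14 / 1.7 x 10^-9 = 5.88e-6.
[H^+] = sqrt(Ka x [C5H5NH+]) = sqrt(5.88e-6 x 0.07533) = 0.000666 M.
pH = -log(0.000666) = 3.18.

3.18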